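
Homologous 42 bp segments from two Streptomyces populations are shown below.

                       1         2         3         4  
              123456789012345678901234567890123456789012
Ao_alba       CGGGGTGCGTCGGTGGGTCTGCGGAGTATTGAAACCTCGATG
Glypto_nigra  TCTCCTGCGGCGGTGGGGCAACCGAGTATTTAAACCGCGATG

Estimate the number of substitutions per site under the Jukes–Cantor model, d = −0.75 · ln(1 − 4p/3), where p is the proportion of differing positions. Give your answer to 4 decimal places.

The sequences differ at positions 1 (C/T), 2 (G/C), 3 (G/T), 4 (G/C), 5 (G/C), 10 (T/G), 18 (T/G), 20 (T/A), 21 (G/A), 23 (G/C), 31 (G/T), 37 (T/G).
p = 12/42 = 0.285714.
d = −0.75 · ln(1 − (4/3)·0.285714) = −0.75 · ln(0.619048) = −0.75 · (-0.479572) = 0.3597.

0.3597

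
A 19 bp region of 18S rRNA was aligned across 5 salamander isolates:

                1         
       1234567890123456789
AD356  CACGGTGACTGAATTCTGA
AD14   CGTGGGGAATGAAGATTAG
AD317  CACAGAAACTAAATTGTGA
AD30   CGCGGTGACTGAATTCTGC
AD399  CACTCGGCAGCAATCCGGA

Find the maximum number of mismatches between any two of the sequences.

13

Pairwise Hamming distances:
  AD356 vs AD14: 9
  AD356 vs AD317: 5
  AD356 vs AD30: 2
  AD356 vs AD399: 9
  AD14 vs AD317: 12
  AD14 vs AD30: 8
  AD14 vs AD399: 13
  AD317 vs AD30: 7
  AD317 vs AD399: 11
  AD30 vs AD399: 11
The largest is 13, between AD14 and AD399.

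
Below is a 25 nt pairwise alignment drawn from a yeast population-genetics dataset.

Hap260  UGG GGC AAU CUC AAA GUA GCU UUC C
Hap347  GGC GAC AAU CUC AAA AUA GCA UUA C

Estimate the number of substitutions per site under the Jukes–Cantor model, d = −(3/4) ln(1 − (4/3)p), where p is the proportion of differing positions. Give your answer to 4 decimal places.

0.2892

Mismatches occur at site 1 (U→G), site 3 (G→C), site 5 (G→A), site 16 (G→A), site 21 (U→A), site 24 (C→A).
p = 6/25 = 0.240000.
d = −0.75 · ln(1 − (4/3)·0.240000) = −0.75 · ln(0.680000) = −0.75 · (-0.385662) = 0.2892.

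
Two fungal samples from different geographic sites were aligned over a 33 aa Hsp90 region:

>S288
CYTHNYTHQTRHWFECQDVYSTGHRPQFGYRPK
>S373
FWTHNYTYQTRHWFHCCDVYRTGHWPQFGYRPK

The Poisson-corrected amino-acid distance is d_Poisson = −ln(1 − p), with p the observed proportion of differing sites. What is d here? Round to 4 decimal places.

0.2384

The sequences differ at positions 1 (C/F), 2 (Y/W), 8 (H/Y), 15 (E/H), 17 (Q/C), 21 (S/R), 25 (R/W).
p = 7/33 = 0.212121.
d = −ln(1 − 0.212121) = −ln(0.787879) = 0.2384.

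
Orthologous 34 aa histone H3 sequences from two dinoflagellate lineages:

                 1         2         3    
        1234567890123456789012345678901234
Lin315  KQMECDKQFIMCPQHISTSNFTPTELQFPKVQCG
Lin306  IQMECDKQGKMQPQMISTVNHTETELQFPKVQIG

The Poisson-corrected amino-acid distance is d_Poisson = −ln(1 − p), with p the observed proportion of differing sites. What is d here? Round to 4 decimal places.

Differing sites — 1:K/I; 9:F/G; 10:I/K; 12:C/Q; 15:H/M; 19:S/V; 21:F/H; 23:P/E; 33:C/I.
p = 9/34 = 0.264706.
d = −ln(1 − 0.264706) = −ln(0.735294) = 0.3075.

0.3075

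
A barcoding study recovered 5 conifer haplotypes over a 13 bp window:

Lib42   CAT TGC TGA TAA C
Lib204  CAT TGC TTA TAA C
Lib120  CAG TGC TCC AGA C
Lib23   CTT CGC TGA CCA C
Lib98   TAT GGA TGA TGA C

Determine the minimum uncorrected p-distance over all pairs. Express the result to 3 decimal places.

0.077

Pairwise Hamming distances:
  Lib42 vs Lib204: 1
  Lib42 vs Lib120: 5
  Lib42 vs Lib23: 4
  Lib42 vs Lib98: 4
  Lib204 vs Lib120: 5
  Lib204 vs Lib23: 5
  Lib204 vs Lib98: 5
  Lib120 vs Lib23: 7
  Lib120 vs Lib98: 7
  Lib23 vs Lib98: 6
The smallest is 1 mismatch, between Lib42 and Lib204; p = 1/13 = 0.077.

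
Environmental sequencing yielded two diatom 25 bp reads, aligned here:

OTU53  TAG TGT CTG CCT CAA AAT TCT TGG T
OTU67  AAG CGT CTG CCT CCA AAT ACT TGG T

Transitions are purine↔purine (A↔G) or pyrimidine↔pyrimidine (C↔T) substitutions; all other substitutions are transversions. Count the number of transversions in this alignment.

3

Differing sites — 1:T/A (Tv); 4:T/C (Ti); 14:A/C (Tv); 19:T/A (Tv).
Of the 4 differences, 1 transition and 3 transversions, so the answer is 3.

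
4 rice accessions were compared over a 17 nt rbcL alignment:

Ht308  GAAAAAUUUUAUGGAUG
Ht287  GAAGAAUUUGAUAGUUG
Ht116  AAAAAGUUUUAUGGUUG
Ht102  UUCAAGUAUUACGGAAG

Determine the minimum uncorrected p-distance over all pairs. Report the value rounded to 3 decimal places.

0.176

Pairwise Hamming distances:
  Ht308 vs Ht287: 4
  Ht308 vs Ht116: 3
  Ht308 vs Ht102: 7
  Ht287 vs Ht116: 5
  Ht287 vs Ht102: 11
  Ht116 vs Ht102: 7
The smallest is 3 mismatches, between Ht308 and Ht116; p = 3/17 = 0.176.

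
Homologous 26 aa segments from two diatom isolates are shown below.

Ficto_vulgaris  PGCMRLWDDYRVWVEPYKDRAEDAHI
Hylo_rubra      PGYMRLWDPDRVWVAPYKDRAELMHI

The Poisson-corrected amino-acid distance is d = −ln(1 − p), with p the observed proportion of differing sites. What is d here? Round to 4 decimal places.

Differing sites — 3:C/Y; 9:D/P; 10:Y/D; 15:E/A; 23:D/L; 24:A/M.
p = 6/26 = 0.230769.
d = −ln(1 − 0.230769) = −ln(0.769231) = 0.2624.

0.2624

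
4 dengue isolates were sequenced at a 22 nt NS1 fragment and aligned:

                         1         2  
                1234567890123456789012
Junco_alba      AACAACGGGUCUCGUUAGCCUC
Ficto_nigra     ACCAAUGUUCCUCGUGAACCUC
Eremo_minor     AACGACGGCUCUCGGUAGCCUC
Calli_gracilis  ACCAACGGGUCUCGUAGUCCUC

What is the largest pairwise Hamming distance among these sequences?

Pairwise Hamming distances:
  Junco_alba vs Ficto_nigra: 7
  Junco_alba vs Eremo_minor: 3
  Junco_alba vs Calli_gracilis: 4
  Ficto_nigra vs Eremo_minor: 9
  Ficto_nigra vs Calli_gracilis: 7
  Eremo_minor vs Calli_gracilis: 7
The largest is 9, between Ficto_nigra and Eremo_minor.

9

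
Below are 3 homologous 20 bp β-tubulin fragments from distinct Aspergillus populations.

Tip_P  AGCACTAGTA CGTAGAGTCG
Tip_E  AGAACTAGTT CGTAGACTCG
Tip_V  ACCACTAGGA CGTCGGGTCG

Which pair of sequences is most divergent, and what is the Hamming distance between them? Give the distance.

Pairwise Hamming distances:
  Tip_P vs Tip_E: 3
  Tip_P vs Tip_V: 4
  Tip_E vs Tip_V: 7
The largest is 7, between Tip_E and Tip_V.

7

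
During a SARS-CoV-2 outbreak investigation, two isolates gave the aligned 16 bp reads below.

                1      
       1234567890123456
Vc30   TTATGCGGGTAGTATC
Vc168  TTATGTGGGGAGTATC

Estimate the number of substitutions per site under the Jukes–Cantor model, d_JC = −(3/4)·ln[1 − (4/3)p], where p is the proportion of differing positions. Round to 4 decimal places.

0.1367

Mismatches occur at site 6 (C/T), site 10 (T/G).
p = 2/16 = 0.125000.
d = −0.75 · ln(1 − (4/3)·0.125000) = −0.75 · ln(0.833333) = −0.75 · (-0.182322) = 0.1367.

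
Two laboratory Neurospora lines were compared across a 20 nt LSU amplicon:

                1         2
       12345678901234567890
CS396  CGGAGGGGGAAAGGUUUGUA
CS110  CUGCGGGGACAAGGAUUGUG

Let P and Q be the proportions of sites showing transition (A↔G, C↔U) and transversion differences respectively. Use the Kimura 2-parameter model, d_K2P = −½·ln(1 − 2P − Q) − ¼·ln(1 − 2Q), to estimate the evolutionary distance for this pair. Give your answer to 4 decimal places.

Differing sites — 2:G/U (Tv); 4:A/C (Tv); 9:G/A (Ti); 10:A/C (Tv); 15:U/A (Tv); 20:A/G (Ti).
Of the 6 differences, 2 transitions and 4 transversions over 20 sites: P = 2/20 = 0.100000, Q = 4/20 = 0.200000.
d = −0.5·ln(0.600000) − 0.25·ln(0.600000) = −0.5·(-0.510826) − 0.25·(-0.510826) = 0.3831.

0.3831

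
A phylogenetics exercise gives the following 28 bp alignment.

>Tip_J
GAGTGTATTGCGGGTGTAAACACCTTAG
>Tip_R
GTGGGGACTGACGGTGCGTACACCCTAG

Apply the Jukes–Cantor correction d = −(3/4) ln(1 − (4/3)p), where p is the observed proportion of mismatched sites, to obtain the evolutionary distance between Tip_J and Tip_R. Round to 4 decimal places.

Differing sites — 2:A/T; 4:T/G; 6:T/G; 8:T/C; 11:C/A; 12:G/C; 17:T/C; 18:A/G; 19:A/T; 25:T/C.
p = 10/28 = 0.357143.
d = −0.75 · ln(1 − (4/3)·0.357143) = −0.75 · ln(0.523809) = −0.75 · (-0.646628) = 0.4850.

0.4850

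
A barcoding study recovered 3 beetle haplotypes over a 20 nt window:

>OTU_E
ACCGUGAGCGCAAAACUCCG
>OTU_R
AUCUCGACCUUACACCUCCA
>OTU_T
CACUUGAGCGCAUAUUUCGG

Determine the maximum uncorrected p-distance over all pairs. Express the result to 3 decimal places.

0.550

Pairwise Hamming distances:
  OTU_E vs OTU_R: 9
  OTU_E vs OTU_T: 7
  OTU_R vs OTU_T: 11
The largest is 11 mismatches, between OTU_R and OTU_T; p = 11/20 = 0.550.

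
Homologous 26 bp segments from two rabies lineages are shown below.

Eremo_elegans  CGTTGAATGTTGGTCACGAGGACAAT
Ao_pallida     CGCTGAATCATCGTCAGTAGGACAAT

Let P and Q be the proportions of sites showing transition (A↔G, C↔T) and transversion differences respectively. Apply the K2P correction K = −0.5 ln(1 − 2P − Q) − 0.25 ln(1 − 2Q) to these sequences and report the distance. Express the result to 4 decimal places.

0.2782

Mismatches occur at site 3 (T/C, transition), site 9 (G/C, transversion), site 10 (T/A, transversion), site 12 (G/C, transversion), site 17 (C/G, transversion), site 18 (G/T, transversion).
Of the 6 differences, 1 transition and 5 transversions over 26 sites: P = 1/26 = 0.038462, Q = 5/26 = 0.192308.
d = −0.5·ln(0.730768) − 0.25·ln(0.615384) = −0.5·(-0.313659) − 0.25·(-0.485509) = 0.2782.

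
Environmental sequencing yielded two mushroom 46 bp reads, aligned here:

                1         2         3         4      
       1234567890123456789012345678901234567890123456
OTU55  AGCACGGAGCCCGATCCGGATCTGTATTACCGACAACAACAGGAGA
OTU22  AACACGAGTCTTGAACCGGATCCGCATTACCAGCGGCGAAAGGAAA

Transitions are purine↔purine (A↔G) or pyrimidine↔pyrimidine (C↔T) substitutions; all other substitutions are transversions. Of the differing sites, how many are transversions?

3

Differing sites — 2:G/A (Ti); 7:G/A (Ti); 8:A/G (Ti); 9:G/T (Tv); 11:C/T (Ti); 12:C/T (Ti); 15:T/A (Tv); 23:T/C (Ti); 25:T/C (Ti); 32:G/A (Ti); 33:A/G (Ti); 35:A/G (Ti); 36:A/G (Ti); 38:A/G (Ti); 40:C/A (Tv); 45:G/A (Ti).
Of the 16 differences, 13 transitions and 3 transversions, so the answer is 3.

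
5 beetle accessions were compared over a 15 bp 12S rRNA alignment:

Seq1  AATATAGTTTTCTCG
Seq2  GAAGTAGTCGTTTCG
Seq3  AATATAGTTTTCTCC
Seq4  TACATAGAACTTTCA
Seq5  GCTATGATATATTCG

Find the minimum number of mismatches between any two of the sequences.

Pairwise Hamming distances:
  Seq1 vs Seq2: 6
  Seq1 vs Seq3: 1
  Seq1 vs Seq4: 7
  Seq1 vs Seq5: 7
  Seq2 vs Seq3: 7
  Seq2 vs Seq4: 7
  Seq2 vs Seq5: 8
  Seq3 vs Seq4: 7
  Seq3 vs Seq5: 8
  Seq4 vs Seq5: 9
The smallest is 1, between Seq1 and Seq3.

1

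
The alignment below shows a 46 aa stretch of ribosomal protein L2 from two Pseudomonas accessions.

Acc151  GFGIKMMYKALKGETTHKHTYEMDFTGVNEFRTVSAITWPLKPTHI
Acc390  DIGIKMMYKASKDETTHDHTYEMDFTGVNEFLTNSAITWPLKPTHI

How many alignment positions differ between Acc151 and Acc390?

The sequences differ at positions 1 (G/D), 2 (F/I), 11 (L/S), 13 (G/D), 18 (K/D), 32 (R/L), 34 (V/N).
That gives 7 mismatches out of 46 aligned sites, so the Hamming distance is 7.

7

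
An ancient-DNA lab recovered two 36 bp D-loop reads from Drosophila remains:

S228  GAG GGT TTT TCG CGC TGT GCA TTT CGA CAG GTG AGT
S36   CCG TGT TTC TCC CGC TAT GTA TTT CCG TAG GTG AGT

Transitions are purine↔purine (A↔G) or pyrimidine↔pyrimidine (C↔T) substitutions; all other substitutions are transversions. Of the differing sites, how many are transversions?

Differing sites — 1:G/C (Tv); 2:A/C (Tv); 4:G/T (Tv); 9:T/C (Ti); 12:G/C (Tv); 17:G/A (Ti); 20:C/T (Ti); 26:G/C (Tv); 27:A/G (Ti); 28:C/T (Ti).
Of the 10 differences, 5 transitions and 5 transversions, so the answer is 5.

5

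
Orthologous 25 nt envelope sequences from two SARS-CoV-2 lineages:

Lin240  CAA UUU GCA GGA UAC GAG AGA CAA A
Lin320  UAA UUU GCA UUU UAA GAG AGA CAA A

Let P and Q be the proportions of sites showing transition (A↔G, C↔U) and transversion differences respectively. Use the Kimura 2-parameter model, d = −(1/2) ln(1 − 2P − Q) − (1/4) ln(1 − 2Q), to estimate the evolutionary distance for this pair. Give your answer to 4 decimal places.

The sequences differ at positions 1 (C/U, transition), 10 (G/U, transversion), 11 (G/U, transversion), 12 (A/U, transversion), 15 (C/A, transversion).
Of the 5 differences, 1 transition and 4 transversions over 25 sites: P = 1/25 = 0.040000, Q = 4/25 = 0.160000.
d = −0.5·ln(0.760000) − 0.25·ln(0.680000) = −0.5·(-0.274437) − 0.25·(-0.385662) = 0.2336.

0.2336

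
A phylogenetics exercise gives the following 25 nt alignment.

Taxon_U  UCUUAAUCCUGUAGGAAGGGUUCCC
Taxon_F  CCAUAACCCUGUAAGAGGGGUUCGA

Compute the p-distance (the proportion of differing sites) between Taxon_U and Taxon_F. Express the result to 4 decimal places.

0.2800

Differing sites — 1:U/C; 3:U/A; 7:U/C; 14:G/A; 17:A/G; 24:C/G; 25:C/A.
There are 7 differences over 25 sites, so p = 7/25 = 0.2800.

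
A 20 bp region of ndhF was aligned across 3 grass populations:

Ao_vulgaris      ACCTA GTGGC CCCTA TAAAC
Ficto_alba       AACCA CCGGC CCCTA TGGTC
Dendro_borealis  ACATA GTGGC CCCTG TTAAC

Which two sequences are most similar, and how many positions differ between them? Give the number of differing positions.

Pairwise Hamming distances:
  Ao_vulgaris vs Ficto_alba: 7
  Ao_vulgaris vs Dendro_borealis: 3
  Ficto_alba vs Dendro_borealis: 9
The smallest is 3, between Ao_vulgaris and Dendro_borealis.

3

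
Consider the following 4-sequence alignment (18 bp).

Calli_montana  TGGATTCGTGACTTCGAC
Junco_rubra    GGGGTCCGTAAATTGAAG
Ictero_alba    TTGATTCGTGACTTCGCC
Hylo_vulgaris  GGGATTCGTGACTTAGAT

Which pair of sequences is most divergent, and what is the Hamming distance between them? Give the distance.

10

Pairwise Hamming distances:
  Calli_montana vs Junco_rubra: 8
  Calli_montana vs Ictero_alba: 2
  Calli_montana vs Hylo_vulgaris: 3
  Junco_rubra vs Ictero_alba: 10
  Junco_rubra vs Hylo_vulgaris: 7
  Ictero_alba vs Hylo_vulgaris: 5
The largest is 10, between Junco_rubra and Ictero_alba.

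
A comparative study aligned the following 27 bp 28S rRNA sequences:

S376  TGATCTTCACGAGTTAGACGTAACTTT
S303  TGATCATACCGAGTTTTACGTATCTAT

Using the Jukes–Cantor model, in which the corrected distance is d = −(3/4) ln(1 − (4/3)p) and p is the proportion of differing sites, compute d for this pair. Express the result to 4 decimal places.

0.3181

The sequences differ at positions 6 (T/A), 8 (C/A), 9 (A/C), 16 (A/T), 17 (G/T), 23 (A/T), 26 (T/A).
p = 7/27 = 0.259259.
d = −0.75 · ln(1 − (4/3)·0.259259) = −0.75 · ln(0.654321) = −0.75 · (-0.424157) = 0.3181.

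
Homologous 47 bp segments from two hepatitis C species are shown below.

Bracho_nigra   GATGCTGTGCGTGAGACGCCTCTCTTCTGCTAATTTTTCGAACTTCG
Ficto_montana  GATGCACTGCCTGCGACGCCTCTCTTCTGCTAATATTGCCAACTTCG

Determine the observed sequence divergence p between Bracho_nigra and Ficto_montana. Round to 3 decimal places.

Differing sites — 6:T/A; 7:G/C; 11:G/C; 14:A/C; 35:T/A; 38:T/G; 40:G/C.
There are 7 differences over 47 sites, so p = 7/47 = 0.149.

0.149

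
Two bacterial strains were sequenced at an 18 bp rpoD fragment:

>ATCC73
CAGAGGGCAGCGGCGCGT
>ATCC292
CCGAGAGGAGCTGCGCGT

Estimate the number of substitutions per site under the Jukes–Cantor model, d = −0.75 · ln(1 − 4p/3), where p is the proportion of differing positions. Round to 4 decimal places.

Differing sites — 2:A/C; 6:G/A; 8:C/G; 12:G/T.
p = 4/18 = 0.222222.
d = −0.75 · ln(1 − (4/3)·0.222222) = −0.75 · ln(0.703704) = −0.75 · (-0.351397) = 0.2635.

0.2635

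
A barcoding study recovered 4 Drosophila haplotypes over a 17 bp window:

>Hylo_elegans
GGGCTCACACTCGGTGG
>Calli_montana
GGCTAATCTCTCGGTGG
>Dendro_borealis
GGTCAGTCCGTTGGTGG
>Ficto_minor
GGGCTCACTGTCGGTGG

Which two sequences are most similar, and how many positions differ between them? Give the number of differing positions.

2

Pairwise Hamming distances:
  Hylo_elegans vs Calli_montana: 6
  Hylo_elegans vs Dendro_borealis: 7
  Hylo_elegans vs Ficto_minor: 2
  Calli_montana vs Dendro_borealis: 6
  Calli_montana vs Ficto_minor: 6
  Dendro_borealis vs Ficto_minor: 6
The smallest is 2, between Hylo_elegans and Ficto_minor.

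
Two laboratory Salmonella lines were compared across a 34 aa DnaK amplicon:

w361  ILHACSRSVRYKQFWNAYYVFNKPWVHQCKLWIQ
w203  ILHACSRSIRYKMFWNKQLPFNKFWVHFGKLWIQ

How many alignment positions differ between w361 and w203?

9

Mismatches occur at site 9 (V↔I), site 13 (Q↔M), site 17 (A↔K), site 18 (Y↔Q), site 19 (Y↔L), site 20 (V↔P), site 24 (P↔F), site 28 (Q↔F), site 29 (C↔G).
That gives 9 mismatches out of 34 aligned sites, so the Hamming distance is 9.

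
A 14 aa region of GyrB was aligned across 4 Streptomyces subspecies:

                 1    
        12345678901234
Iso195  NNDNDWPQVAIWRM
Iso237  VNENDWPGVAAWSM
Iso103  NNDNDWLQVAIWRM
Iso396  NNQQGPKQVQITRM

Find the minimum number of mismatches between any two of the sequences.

Pairwise Hamming distances:
  Iso195 vs Iso237: 5
  Iso195 vs Iso103: 1
  Iso195 vs Iso396: 7
  Iso237 vs Iso103: 6
  Iso237 vs Iso396: 11
  Iso103 vs Iso396: 7
The smallest is 1, between Iso195 and Iso103.

1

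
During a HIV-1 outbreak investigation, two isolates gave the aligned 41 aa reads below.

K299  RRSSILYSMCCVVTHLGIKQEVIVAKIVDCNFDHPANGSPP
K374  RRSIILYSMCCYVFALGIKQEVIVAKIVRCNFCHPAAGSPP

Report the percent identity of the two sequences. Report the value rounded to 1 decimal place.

Mismatches occur at site 4 (S/I), site 12 (V/Y), site 14 (T/F), site 15 (H/A), site 29 (D/R), site 33 (D/C), site 37 (N/A).
34 of the 41 sites match, so the percent identity is 34/41 × 100 = 82.9%.

82.9%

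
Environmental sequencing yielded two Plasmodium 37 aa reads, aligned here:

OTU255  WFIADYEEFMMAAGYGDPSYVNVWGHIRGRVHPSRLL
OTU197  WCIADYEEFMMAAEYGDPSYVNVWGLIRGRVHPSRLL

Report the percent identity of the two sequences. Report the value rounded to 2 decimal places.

91.89%

The sequences differ at positions 2 (F/C), 14 (G/E), 26 (H/L).
34 of the 37 sites match, so the percent identity is 34/37 × 100 = 91.89%.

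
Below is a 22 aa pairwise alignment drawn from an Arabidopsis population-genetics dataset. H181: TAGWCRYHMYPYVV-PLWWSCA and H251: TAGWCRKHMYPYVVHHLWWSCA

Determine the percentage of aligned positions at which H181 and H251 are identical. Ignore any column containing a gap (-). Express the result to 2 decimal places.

Excluding the 1 gap column leaves 21 comparable sites.
The sequences differ at positions 7 (Y/K), 16 (P/H).
19 of the 21 comparable sites match, so the percent identity is 19/21 × 100 = 90.48%.

90.48%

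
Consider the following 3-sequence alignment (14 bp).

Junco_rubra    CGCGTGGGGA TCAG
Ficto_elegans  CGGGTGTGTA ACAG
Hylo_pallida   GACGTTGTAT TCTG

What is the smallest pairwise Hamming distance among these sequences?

4

Pairwise Hamming distances:
  Junco_rubra vs Ficto_elegans: 4
  Junco_rubra vs Hylo_pallida: 7
  Ficto_elegans vs Hylo_pallida: 10
The smallest is 4, between Junco_rubra and Ficto_elegans.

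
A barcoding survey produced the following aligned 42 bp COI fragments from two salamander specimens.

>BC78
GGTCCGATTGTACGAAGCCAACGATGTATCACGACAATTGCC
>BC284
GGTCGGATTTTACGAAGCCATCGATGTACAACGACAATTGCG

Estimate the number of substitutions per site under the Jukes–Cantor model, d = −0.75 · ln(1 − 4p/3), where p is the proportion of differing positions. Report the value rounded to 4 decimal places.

0.1585

Mismatches occur at site 5 (C→G), site 10 (G→T), site 21 (A→T), site 29 (T→C), site 30 (C→A), site 42 (C→G).
p = 6/42 = 0.142857.
d = −0.75 · ln(1 − (4/3)·0.142857) = −0.75 · ln(0.809524) = −0.75 · (-0.211309) = 0.1585.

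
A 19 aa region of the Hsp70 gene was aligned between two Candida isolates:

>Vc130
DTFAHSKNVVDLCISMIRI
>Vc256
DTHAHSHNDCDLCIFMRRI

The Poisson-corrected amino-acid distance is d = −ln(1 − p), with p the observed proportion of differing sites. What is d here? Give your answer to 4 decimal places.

0.3795

Mismatches occur at site 3 (F↔H), site 7 (K↔H), site 9 (V↔D), site 10 (V↔C), site 15 (S↔F), site 17 (I↔R).
p = 6/19 = 0.315789.
d = −ln(1 − 0.315789) = −ln(0.684211) = 0.3795.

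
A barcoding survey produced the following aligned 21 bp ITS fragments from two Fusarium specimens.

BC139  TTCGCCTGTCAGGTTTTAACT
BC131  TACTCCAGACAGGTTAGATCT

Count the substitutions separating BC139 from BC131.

7

Mismatches occur at site 2 (T/A), site 4 (G/T), site 7 (T/A), site 9 (T/A), site 16 (T/A), site 17 (T/G), site 19 (A/T).
That gives 7 mismatches out of 21 aligned sites, so the Hamming distance is 7.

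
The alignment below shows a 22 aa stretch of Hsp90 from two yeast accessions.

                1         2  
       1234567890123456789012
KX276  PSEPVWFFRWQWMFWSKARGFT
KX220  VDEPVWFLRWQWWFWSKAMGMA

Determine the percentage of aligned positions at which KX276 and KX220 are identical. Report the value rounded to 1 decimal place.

Differing sites — 1:P/V; 2:S/D; 8:F/L; 13:M/W; 19:R/M; 21:F/M; 22:T/A.
15 of the 22 sites match, so the percent identity is 15/22 × 100 = 68.2%.

68.2%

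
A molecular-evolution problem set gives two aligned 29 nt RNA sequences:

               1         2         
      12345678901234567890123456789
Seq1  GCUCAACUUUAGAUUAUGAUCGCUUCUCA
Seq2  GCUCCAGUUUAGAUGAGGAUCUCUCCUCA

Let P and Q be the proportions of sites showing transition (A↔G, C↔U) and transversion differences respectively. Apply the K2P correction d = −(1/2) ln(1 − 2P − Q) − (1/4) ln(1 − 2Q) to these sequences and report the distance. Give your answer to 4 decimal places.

Differing sites — 5:A/C (Tv); 7:C/G (Tv); 15:U/G (Tv); 17:U/G (Tv); 22:G/U (Tv); 25:U/C (Ti).
Of the 6 differences, 1 transition and 5 transversions over 29 sites: P = 1/29 = 0.034483, Q = 5/29 = 0.172414.
d = −0.5·ln(0.758620) − 0.25·ln(0.655172) = −0.5·(-0.276254) − 0.25·(-0.422857) = 0.2438.

0.2438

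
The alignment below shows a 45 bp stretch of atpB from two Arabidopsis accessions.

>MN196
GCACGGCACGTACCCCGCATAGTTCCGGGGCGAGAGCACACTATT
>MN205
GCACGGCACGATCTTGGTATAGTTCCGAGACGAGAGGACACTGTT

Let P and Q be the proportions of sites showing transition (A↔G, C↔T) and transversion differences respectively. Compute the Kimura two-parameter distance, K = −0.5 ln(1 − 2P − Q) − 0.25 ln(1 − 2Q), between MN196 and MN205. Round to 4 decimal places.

The sequences differ at positions 11 (T/A, transversion), 12 (A/T, transversion), 14 (C/T, transition), 15 (C/T, transition), 16 (C/G, transversion), 18 (C/T, transition), 28 (G/A, transition), 30 (G/A, transition), 37 (C/G, transversion), 43 (A/G, transition).
Of the 10 differences, 6 transitions and 4 transversions over 45 sites: P = 6/45 = 0.133333, Q = 4/45 = 0.088889.
d = −0.5·ln(0.644445) − 0.25·ln(0.822222) = −0.5·(-0.439366) − 0.25·(-0.195745) = 0.2686.

0.2686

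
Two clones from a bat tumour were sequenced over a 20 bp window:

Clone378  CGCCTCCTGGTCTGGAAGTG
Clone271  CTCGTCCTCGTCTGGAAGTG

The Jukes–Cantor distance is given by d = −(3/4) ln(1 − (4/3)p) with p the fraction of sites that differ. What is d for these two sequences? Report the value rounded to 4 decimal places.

The sequences differ at positions 2 (G/T), 4 (C/G), 9 (G/C).
p = 3/20 = 0.150000.
d = −0.75 · ln(1 − (4/3)·0.150000) = −0.75 · ln(0.800000) = −0.75 · (-0.223144) = 0.1674.

0.1674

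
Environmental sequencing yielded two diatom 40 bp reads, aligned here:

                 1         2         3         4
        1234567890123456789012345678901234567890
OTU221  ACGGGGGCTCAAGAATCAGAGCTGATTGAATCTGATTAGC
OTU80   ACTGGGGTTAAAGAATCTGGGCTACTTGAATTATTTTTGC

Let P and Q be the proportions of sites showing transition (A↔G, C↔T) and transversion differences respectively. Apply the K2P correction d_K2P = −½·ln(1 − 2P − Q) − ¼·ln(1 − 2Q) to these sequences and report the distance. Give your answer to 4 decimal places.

Differing sites — 3:G/T (Tv); 8:C/T (Ti); 10:C/A (Tv); 18:A/T (Tv); 20:A/G (Ti); 24:G/A (Ti); 25:A/C (Tv); 32:C/T (Ti); 33:T/A (Tv); 34:G/T (Tv); 35:A/T (Tv); 38:A/T (Tv).
Of the 12 differences, 4 transitions and 8 transversions over 40 sites: P = 4/40 = 0.100000, Q = 8/40 = 0.200000.
d = −0.5·ln(0.600000) − 0.25·ln(0.600000) = −0.5·(-0.510826) − 0.25·(-0.510826) = 0.3831.

0.3831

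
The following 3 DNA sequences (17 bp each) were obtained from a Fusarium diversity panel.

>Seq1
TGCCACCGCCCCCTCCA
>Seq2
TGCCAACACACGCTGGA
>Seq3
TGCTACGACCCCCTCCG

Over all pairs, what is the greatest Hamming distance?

8

Pairwise Hamming distances:
  Seq1 vs Seq2: 6
  Seq1 vs Seq3: 4
  Seq2 vs Seq3: 8
The largest is 8, between Seq2 and Seq3.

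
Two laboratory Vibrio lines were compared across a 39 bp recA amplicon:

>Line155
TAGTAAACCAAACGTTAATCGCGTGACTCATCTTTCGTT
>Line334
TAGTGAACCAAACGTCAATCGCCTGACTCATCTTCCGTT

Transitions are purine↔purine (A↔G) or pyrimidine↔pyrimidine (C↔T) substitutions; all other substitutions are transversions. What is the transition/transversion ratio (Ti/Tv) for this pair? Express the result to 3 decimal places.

Differing sites — 5:A/G (Ti); 16:T/C (Ti); 23:G/C (Tv); 35:T/C (Ti).
Of the 4 differences, 3 transitions and 1 transversion, so Ti/Tv = 3/1 = 3.000.

3.000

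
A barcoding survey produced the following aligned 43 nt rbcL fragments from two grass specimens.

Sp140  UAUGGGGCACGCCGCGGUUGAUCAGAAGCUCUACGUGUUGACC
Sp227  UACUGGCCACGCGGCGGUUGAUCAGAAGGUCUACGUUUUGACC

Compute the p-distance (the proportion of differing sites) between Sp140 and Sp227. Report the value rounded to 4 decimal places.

Mismatches occur at site 3 (U/C), site 4 (G/U), site 7 (G/C), site 13 (C/G), site 29 (C/G), site 37 (G/U).
There are 6 differences over 43 sites, so p = 6/43 = 0.1395.

0.1395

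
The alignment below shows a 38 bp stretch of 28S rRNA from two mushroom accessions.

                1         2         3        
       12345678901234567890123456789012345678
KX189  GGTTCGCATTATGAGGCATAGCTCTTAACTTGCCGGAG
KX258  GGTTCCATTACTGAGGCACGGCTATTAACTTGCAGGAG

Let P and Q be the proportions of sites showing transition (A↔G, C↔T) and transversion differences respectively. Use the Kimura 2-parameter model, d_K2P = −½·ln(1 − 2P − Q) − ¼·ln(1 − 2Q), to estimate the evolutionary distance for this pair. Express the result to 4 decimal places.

0.2858

The sequences differ at positions 6 (G/C, transversion), 7 (C/A, transversion), 8 (A/T, transversion), 10 (T/A, transversion), 11 (A/C, transversion), 19 (T/C, transition), 20 (A/G, transition), 24 (C/A, transversion), 34 (C/A, transversion).
Of the 9 differences, 2 transitions and 7 transversions over 38 sites: P = 2/38 = 0.052632, Q = 7/38 = 0.184211.
d = −0.5·ln(0.710525) − 0.25·ln(0.631578) = −0.5·(-0.341751) − 0.25·(-0.459534) = 0.2858.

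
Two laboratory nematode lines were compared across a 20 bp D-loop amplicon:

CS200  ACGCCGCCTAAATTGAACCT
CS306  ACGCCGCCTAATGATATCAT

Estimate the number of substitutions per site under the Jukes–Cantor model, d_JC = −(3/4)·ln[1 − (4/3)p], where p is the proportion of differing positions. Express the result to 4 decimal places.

0.3831

The sequences differ at positions 12 (A/T), 13 (T/G), 14 (T/A), 15 (G/T), 17 (A/T), 19 (C/A).
p = 6/20 = 0.300000.
d = −0.75 · ln(1 − (4/3)·0.300000) = −0.75 · ln(0.600000) = −0.75 · (-0.510826) = 0.3831.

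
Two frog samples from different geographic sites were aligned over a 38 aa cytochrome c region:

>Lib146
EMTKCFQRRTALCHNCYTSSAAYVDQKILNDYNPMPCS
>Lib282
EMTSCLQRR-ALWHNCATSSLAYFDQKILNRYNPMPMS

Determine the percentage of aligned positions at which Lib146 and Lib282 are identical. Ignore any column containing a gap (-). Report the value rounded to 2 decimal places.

78.38%

Excluding the 1 gap column leaves 37 comparable sites.
Differing sites — 4:K/S; 6:F/L; 13:C/W; 17:Y/A; 21:A/L; 24:V/F; 31:D/R; 37:C/M.
29 of the 37 comparable sites match, so the percent identity is 29/37 × 100 = 78.38%.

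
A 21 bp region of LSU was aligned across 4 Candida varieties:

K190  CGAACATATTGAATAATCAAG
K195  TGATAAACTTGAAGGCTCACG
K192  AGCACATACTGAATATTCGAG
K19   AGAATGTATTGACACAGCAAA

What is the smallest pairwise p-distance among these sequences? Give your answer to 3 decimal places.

Pairwise Hamming distances:
  K190 vs K195: 9
  K190 vs K192: 5
  K190 vs K19: 8
  K195 vs K192: 12
  K195 vs K19: 13
  K192 vs K19: 11
The smallest is 5 mismatches, between K190 and K192; p = 5/21 = 0.238.

0.238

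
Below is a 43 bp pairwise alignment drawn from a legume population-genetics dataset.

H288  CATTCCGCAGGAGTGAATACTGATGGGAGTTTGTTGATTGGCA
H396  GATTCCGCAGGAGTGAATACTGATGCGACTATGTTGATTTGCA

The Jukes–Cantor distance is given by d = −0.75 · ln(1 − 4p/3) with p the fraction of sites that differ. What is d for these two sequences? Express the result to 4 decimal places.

0.1263

Differing sites — 1:C/G; 26:G/C; 29:G/C; 31:T/A; 40:G/T.
p = 5/43 = 0.116279.
d = −0.75 · ln(1 − (4/3)·0.116279) = −0.75 · ln(0.844961) = −0.75 · (-0.168465) = 0.1263.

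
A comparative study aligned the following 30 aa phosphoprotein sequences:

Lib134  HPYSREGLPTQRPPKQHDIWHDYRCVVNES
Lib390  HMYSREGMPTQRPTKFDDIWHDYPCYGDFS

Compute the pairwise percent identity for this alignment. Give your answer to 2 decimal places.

The sequences differ at positions 2 (P/M), 8 (L/M), 14 (P/T), 16 (Q/F), 17 (H/D), 24 (R/P), 26 (V/Y), 27 (V/G), 28 (N/D), 29 (E/F).
20 of the 30 sites match, so the percent identity is 20/30 × 100 = 66.67%.

66.67%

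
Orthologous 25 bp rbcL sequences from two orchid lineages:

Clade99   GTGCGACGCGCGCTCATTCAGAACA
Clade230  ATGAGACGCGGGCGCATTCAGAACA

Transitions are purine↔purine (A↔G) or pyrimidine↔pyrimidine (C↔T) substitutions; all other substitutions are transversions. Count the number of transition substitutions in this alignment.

1

Differing sites — 1:G/A (Ti); 4:C/A (Tv); 11:C/G (Tv); 14:T/G (Tv).
Of the 4 differences, 1 transition and 3 transversions, so the answer is 1.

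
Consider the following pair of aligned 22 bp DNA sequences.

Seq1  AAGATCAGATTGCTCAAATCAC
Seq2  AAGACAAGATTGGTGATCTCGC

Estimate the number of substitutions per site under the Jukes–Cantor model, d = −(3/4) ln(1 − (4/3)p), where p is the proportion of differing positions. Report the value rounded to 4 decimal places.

Differing sites — 5:T/C; 6:C/A; 13:C/G; 15:C/G; 17:A/T; 18:A/C; 21:A/G.
p = 7/22 = 0.318182.
d = −0.75 · ln(1 − (4/3)·0.318182) = −0.75 · ln(0.575757) = −0.75 · (-0.552070) = 0.4141.

0.4141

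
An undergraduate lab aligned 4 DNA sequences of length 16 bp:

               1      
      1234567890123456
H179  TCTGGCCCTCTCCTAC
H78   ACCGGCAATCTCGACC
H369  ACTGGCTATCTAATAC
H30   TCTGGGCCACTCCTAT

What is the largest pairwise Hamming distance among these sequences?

Pairwise Hamming distances:
  H179 vs H78: 7
  H179 vs H369: 5
  H179 vs H30: 3
  H78 vs H369: 6
  H78 vs H30: 10
  H369 vs H30: 8
The largest is 10, between H78 and H30.

10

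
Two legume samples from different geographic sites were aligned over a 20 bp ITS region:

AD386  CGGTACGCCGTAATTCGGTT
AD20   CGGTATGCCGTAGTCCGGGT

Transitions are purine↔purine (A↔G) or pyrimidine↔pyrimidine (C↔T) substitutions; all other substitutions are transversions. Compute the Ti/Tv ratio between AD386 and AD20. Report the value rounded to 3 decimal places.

Mismatches occur at site 6 (C/T, transition), site 13 (A/G, transition), site 15 (T/C, transition), site 19 (T/G, transversion).
Of the 4 differences, 3 transitions and 1 transversion, so Ti/Tv = 3/1 = 3.000.

3.000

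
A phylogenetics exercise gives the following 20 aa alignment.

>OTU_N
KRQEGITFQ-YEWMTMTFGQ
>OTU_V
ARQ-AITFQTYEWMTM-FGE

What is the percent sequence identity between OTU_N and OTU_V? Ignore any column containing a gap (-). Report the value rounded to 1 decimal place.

Excluding the 3 gap columns leaves 17 comparable sites.
Differing sites — 1:K/A; 5:G/A; 20:Q/E.
14 of the 17 comparable sites match, so the percent identity is 14/17 × 100 = 82.4%.

82.4%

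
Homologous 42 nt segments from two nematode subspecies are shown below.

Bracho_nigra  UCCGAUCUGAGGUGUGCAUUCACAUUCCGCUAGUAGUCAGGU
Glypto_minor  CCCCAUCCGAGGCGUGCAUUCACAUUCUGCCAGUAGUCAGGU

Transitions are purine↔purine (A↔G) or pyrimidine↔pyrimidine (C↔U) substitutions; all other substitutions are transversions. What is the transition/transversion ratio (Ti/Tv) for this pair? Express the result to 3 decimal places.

Differing sites — 1:U/C (Ti); 4:G/C (Tv); 8:U/C (Ti); 13:U/C (Ti); 28:C/U (Ti); 31:U/C (Ti).
Of the 6 differences, 5 transitions and 1 transversion, so Ti/Tv = 5/1 = 5.000.

5.000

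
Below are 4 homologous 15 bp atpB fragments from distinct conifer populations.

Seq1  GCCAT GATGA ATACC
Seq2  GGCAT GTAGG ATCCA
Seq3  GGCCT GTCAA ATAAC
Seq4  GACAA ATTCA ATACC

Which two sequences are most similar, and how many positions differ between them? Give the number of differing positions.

5

Pairwise Hamming distances:
  Seq1 vs Seq2: 6
  Seq1 vs Seq3: 6
  Seq1 vs Seq4: 5
  Seq2 vs Seq3: 7
  Seq2 vs Seq4: 8
  Seq3 vs Seq4: 7
The smallest is 5, between Seq1 and Seq4.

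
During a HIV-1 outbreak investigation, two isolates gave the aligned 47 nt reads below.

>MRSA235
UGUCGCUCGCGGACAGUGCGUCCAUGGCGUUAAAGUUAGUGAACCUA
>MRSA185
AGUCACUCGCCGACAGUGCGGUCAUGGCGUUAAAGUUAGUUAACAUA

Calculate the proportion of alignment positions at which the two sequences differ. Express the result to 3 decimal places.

Mismatches occur at site 1 (U/A), site 5 (G/A), site 11 (G/C), site 21 (U/G), site 22 (C/U), site 41 (G/U), site 45 (C/A).
There are 7 differences over 47 sites, so p = 7/47 = 0.149.

0.149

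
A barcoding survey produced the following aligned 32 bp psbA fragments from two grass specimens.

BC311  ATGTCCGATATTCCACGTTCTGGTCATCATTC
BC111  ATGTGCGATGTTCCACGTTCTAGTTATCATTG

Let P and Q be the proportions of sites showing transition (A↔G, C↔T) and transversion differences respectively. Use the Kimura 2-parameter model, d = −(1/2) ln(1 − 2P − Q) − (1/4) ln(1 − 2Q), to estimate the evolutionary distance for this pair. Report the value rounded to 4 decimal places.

Mismatches occur at site 5 (C↔G, transversion), site 10 (A↔G, transition), site 22 (G↔A, transition), site 25 (C↔T, transition), site 32 (C↔G, transversion).
Of the 5 differences, 3 transitions and 2 transversions over 32 sites: P = 3/32 = 0.093750, Q = 2/32 = 0.062500.
d = −0.5·ln(0.750000) − 0.25·ln(0.875000) = −0.5·(-0.287682) − 0.25·(-0.133531) = 0.1772.

0.1772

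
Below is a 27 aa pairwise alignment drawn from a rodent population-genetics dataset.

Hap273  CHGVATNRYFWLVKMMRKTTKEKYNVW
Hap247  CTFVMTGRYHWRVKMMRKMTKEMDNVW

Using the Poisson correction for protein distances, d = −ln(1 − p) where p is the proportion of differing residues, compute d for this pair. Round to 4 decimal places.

0.4055

The sequences differ at positions 2 (H/T), 3 (G/F), 5 (A/M), 7 (N/G), 10 (F/H), 12 (L/R), 19 (T/M), 23 (K/M), 24 (Y/D).
p = 9/27 = 0.333333.
d = −ln(1 − 0.333333) = −ln(0.666667) = 0.4055.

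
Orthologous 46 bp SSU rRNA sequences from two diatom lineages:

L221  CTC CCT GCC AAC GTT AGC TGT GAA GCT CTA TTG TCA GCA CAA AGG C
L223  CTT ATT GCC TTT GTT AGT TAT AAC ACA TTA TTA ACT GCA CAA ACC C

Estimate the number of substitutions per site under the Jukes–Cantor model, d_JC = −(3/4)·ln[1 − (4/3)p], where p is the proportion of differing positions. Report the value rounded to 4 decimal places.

The sequences differ at positions 3 (C/T), 4 (C/A), 5 (C/T), 10 (A/T), 11 (A/T), 12 (C/T), 18 (C/T), 20 (G/A), 22 (G/A), 24 (A/C), 25 (G/A), 27 (T/A), 28 (C/T), 33 (G/A), 34 (T/A), 36 (A/T), 44 (G/C), 45 (G/C).
p = 18/46 = 0.391304.
d = −0.75 · ln(1 − (4/3)·0.391304) = −0.75 · ln(0.478261) = −0.75 · (-0.737599) = 0.5532.

0.5532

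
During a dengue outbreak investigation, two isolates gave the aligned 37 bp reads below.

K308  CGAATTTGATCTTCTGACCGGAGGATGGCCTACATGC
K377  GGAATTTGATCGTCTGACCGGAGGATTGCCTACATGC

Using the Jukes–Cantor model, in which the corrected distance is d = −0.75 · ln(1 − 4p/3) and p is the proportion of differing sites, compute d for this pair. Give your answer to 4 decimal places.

0.0858

The sequences differ at positions 1 (C/G), 12 (T/G), 27 (G/T).
p = 3/37 = 0.081081.
d = −0.75 · ln(1 − (4/3)·0.081081) = −0.75 · ln(0.891892) = −0.75 · (-0.114410) = 0.0858.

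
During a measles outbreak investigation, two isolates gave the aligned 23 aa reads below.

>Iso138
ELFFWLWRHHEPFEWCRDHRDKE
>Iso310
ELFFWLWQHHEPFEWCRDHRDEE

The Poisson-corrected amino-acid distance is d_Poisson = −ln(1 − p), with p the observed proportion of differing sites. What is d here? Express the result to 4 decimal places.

Differing sites — 8:R/Q; 22:K/E.
p = 2/23 = 0.086957.
d = −ln(1 − 0.086957) = −ln(0.913043) = 0.0910.

0.0910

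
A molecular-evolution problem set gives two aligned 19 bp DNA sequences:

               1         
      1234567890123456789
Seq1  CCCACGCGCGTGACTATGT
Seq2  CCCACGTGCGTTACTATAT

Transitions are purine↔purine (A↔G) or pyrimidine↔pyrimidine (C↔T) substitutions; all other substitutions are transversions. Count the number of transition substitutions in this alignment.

2

The sequences differ at positions 7 (C/T, transition), 12 (G/T, transversion), 18 (G/A, transition).
Of the 3 differences, 2 transitions and 1 transversion, so the answer is 2.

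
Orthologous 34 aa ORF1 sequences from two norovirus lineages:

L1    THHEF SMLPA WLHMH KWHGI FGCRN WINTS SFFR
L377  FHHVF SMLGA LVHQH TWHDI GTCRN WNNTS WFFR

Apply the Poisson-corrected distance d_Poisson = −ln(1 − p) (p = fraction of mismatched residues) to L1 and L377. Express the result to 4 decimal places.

0.4353

Differing sites — 1:T/F; 4:E/V; 9:P/G; 11:W/L; 12:L/V; 14:M/Q; 16:K/T; 19:G/D; 21:F/G; 22:G/T; 27:I/N; 31:S/W.
p = 12/34 = 0.352941.
d = −ln(1 − 0.352941) = −ln(0.647059) = 0.4353.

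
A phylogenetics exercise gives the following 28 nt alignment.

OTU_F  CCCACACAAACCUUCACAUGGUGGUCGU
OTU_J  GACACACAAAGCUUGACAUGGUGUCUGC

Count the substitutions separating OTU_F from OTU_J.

8

The sequences differ at positions 1 (C/G), 2 (C/A), 11 (C/G), 15 (C/G), 24 (G/U), 25 (U/C), 26 (C/U), 28 (U/C).
That gives 8 mismatches out of 28 aligned sites, so the Hamming distance is 8.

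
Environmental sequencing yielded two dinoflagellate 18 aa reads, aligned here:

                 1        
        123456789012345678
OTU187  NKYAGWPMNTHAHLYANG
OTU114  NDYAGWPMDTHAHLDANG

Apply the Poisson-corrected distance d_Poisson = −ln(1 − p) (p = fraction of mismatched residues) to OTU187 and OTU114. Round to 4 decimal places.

Differing sites — 2:K/D; 9:N/D; 15:Y/D.
p = 3/18 = 0.166667.
d = −ln(1 − 0.166667) = −ln(0.833333) = 0.1823.

0.1823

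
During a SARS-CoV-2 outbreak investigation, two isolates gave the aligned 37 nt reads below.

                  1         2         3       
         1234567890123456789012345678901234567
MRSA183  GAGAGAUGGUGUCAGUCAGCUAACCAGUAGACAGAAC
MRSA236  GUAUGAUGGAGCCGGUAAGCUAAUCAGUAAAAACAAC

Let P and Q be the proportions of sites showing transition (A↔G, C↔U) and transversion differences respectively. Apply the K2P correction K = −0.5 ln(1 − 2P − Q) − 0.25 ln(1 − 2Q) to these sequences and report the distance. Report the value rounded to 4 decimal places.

The sequences differ at positions 2 (A/U, transversion), 3 (G/A, transition), 4 (A/U, transversion), 10 (U/A, transversion), 12 (U/C, transition), 14 (A/G, transition), 17 (C/A, transversion), 24 (C/U, transition), 30 (G/A, transition), 32 (C/A, transversion), 34 (G/C, transversion).
Of the 11 differences, 5 transitions and 6 transversions over 37 sites: P = 5/37 = 0.135135, Q = 6/37 = 0.162162.
d = −0.5·ln(0.567568) − 0.25·ln(0.675676) = −0.5·(-0.566395) − 0.25·(-0.392042) = 0.3812.

0.3812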